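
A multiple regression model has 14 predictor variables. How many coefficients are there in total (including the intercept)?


Each predictor gets one coefficient, plus one intercept.
Total parameters = 14 + 1 = 15.

15


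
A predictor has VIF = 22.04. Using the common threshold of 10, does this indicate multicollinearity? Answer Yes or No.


Check: VIF = 22.04 vs threshold = 10.
Since 22.04 >= 10, the answer is Yes.

Yes


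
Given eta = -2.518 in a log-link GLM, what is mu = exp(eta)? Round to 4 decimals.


The inverse log link gives:
mu = exp(-2.518) = 0.0806.

0.0806


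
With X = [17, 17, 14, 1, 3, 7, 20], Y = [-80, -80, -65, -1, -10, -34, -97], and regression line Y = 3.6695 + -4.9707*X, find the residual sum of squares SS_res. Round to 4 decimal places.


Predicted values from Y = 3.6695 + -4.9707*X.
Residuals: [0.8324, 0.8324, 0.9203, 0.3012, 1.2426, -2.8746, -1.2555].
SSres = 13.7071.

13.7071


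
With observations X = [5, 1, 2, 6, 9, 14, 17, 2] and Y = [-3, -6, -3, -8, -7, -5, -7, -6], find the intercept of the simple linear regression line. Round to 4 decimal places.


Compute b1 = -0.0984 from the OLS formula.
With xbar = 7.0000 and ybar = -5.6250, the intercept is:
b0 = -5.6250 - -0.0984 * 7.0000 = -4.9365.

-4.9365


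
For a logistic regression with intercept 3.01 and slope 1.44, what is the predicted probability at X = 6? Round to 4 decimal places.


z = 3.01 + 1.44 * 6 = 11.6500.
Sigmoid: P = 1 / (1 + exp(-11.6500)) = 1.0000.

1.0000


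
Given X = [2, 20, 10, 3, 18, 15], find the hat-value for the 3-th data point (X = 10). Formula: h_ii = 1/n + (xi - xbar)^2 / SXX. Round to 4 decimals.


n = 6, xbar = 11.3333.
SXX = sum((xi - xbar)^2) = 291.3333.
h = 1/6 + (10 - 11.3333)^2 / 291.3333 = 0.1728.

0.1728


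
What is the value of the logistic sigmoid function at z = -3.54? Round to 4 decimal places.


Compute exp(3.5400) = 34.4669.
Sigmoid = 1 / (1 + 34.4669) = 1 / 35.4669 = 0.0282.

0.0282


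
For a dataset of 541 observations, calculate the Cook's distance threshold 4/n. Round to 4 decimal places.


The threshold is 4/n.
4/541 = 0.0074.

0.0074


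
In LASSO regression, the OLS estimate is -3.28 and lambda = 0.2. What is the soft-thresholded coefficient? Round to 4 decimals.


|beta_OLS| = 3.28.
lambda = 0.2.
Since |beta| > lambda, coefficient = sign(beta)*(|beta| - lambda) = -3.0800.
Result = -3.0800.

-3.0800


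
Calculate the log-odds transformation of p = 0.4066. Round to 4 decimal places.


The odds are p/(1-p) = 0.4066 / 0.5934 = 0.6852.
logit(p) = ln(0.6852) = -0.3780.

-0.3780


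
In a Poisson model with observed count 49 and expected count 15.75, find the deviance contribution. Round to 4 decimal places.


First: ln(49/15.75) = 1.134980.
Then: 49 * 1.134980 = 55.614020.
y - mu = 49 - 15.75 = 33.25.
D = 2(55.614020 - 33.25) = 44.728040, which rounds to 44.7280.

44.7280


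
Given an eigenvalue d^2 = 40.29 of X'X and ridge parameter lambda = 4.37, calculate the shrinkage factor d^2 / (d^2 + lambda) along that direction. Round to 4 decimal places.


Compute the denominator: 40.29 + 4.37 = 44.6600.
Shrinkage factor = 40.29 / 44.6600 = 0.9021.

0.9021


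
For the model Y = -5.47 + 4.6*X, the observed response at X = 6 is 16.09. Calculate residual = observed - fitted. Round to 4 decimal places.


Fitted value at X = 6 is yhat = -5.47 + 4.6*6 = 22.1300.
Residual = 16.09 - 22.1300 = -6.0400.

-6.0400


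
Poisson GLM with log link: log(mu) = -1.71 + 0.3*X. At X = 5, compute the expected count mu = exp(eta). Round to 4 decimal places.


Compute eta = -1.71 + 0.3 * 5 = -0.2100.
Apply inverse link: mu = e^-0.2100 = 0.8106.

0.8106


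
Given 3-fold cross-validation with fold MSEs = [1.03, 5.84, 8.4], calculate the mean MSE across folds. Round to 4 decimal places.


Total MSE across folds = 15.2700.
CV-MSE = 15.2700/3 = 5.0900.

5.0900


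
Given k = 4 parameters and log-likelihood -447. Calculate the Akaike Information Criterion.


Compute:
2k = 2*4 = 8.
-2*loglik = -2*(-447) = 894.
AIC = 8 + 894 = 902.

902


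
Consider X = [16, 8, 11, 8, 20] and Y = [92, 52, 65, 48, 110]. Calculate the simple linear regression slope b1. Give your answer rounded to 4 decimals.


First compute the means: xbar = 12.6000, ybar = 73.4000.
Then S_xx = sum((xi - xbar)^2) = 111.2000.
S_xy = sum((xi - xbar)(yi - ybar)) = 562.8000.
b1 = S_xy / S_xx = 562.8000 / 111.2000 = 5.0612.

5.0612


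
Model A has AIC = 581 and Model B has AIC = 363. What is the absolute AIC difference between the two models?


|AIC_A - AIC_B| = |581 - 363| = 218.
Model B is preferred (lower AIC).

218


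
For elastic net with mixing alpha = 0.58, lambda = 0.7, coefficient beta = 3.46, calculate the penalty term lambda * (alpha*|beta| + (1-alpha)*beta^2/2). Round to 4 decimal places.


L1 component = 0.58 * |3.46| = 2.0068.
L2 component = 0.42 * 3.46^2 / 2 = 2.5140.
Penalty = 0.7 * (2.0068 + 2.5140) = 0.7 * 4.5208 = 3.1646.

3.1646


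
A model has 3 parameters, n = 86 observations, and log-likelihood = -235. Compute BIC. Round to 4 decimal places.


k * ln(n) = 3 * ln(86) = 3 * 4.454347 = 13.363041.
-2 * loglik = -2 * (-235) = 470.
BIC = 13.363041 + 470 = 483.363041, which rounds to 483.3630.

483.3630


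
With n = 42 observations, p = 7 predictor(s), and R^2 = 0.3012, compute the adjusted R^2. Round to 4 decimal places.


Plug in: Adj R^2 = 1 - (1 - 0.3012) * 41/34.
= 1 - 0.6988 * 41/34
= 1 - 28.6508 / 34
= 1 - 0.8427 = 0.1573.

0.1573


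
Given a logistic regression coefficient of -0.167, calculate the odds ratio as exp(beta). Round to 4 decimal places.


Odds ratio = exp(beta) = exp(-0.167).
= 0.8462.

0.8462


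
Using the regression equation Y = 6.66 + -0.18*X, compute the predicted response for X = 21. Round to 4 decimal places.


Substitute X = 21 into the equation:
Y = 6.66 + -0.18 * 21 = 6.66 + -3.7800 = 2.8800.

2.8800


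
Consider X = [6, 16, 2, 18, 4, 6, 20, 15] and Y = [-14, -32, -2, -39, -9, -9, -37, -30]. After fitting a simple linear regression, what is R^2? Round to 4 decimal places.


After computing the OLS fit (b0=0.5522, b1=-2.0278):
SSres = 35.2291, SStot = 1478.0000.
R^2 = 1 - 35.2291/1478.0000 = 0.9762.

0.9762


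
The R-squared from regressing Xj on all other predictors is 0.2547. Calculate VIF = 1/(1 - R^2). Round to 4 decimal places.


Using VIF = 1/(1 - R^2_j):
1 - 0.2547 = 0.7453.
VIF = 1.3417.

1.3417


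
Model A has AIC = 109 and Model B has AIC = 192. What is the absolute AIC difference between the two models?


Absolute difference = |109 - 192| = 83.
The model with lower AIC (A) is preferred.

83


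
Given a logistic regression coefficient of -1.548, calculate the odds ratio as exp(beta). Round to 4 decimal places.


The odds ratio is computed as:
OR = e^(-1.548) = 0.2127.

0.2127


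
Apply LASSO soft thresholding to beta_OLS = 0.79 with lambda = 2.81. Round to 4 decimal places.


Check: |0.79| = 0.79 vs lambda = 2.81.
Since |beta| <= lambda, the coefficient is set to 0.
Soft-thresholded coefficient = 0.0000.

0.0000


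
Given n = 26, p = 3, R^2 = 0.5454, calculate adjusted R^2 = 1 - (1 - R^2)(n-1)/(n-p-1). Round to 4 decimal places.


Plug in: Adj R^2 = 1 - (1 - 0.5454) * 25/22.
= 1 - 0.4546 * 25/22
= 1 - 11.3650 / 22
= 1 - 0.5166 = 0.4834.

0.4834


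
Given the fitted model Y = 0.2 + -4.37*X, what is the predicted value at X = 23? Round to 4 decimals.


Predicted value:
Y = 0.2 + (-4.37)(23) = 0.2 + -100.5100 = -100.3100.

-100.3100


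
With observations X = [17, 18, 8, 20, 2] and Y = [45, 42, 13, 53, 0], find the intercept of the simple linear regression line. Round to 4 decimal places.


Compute b1 = 2.9492 from the OLS formula.
With xbar = 13.0000 and ybar = 30.6000, the intercept is:
b0 = 30.6000 - 2.9492 * 13.0000 = -7.7390.

-7.7390


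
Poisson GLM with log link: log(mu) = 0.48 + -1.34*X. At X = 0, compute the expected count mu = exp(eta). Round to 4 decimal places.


Compute eta = 0.48 + -1.34 * 0 = 0.4800.
Apply inverse link: mu = e^0.4800 = 1.6161.

1.6161


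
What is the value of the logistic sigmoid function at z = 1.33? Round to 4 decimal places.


First, exp(-1.3300) = 0.2645.
Then sigma(z) = 1/(1 + 0.2645) = 0.7908.

0.7908


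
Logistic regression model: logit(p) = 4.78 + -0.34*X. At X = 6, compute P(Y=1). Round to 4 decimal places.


Compute z = 4.78 + (-0.34)(6) = 2.7400.
exp(-z) = 0.0646.
P = 1/(1 + 0.0646) = 0.9393.

0.9393


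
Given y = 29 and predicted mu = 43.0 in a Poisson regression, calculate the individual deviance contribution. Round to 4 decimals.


Compute y*ln(y/mu) = 29*ln(29/43.0) = 29*-0.393904 = -11.423216.
y - mu = -14.0.
D = 2*(-11.423216 - (-14.0)) = 5.153568, which rounds to 5.1536.

5.1536


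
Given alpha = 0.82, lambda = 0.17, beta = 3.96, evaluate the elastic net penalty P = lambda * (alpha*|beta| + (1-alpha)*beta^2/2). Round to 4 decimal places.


Compute:
L1 = 0.82 * 3.96 = 3.2472.
L2 = 0.18 * 3.96^2 / 2 = 1.4113.
Penalty = 0.17 * (3.2472 + 1.4113) = 0.7920.

0.7920


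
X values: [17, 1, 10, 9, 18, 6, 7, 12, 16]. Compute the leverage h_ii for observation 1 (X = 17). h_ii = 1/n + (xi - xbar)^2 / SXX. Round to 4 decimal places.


Compute xbar = 10.6667 with n = 9 observations.
SXX = 256.0000.
Leverage = 1/9 + (17 - 10.6667)^2/256.0000 = 0.2678.

0.2678


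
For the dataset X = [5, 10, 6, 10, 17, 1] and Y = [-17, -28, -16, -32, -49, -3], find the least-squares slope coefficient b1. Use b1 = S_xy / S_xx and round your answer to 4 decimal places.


First compute the means: xbar = 8.1667, ybar = -24.1667.
Then S_xx = sum((xi - xbar)^2) = 150.8333.
S_xy = sum((xi - xbar)(yi - ybar)) = -432.8333.
b1 = S_xy / S_xx = -432.8333 / 150.8333 = -2.8696.

-2.8696


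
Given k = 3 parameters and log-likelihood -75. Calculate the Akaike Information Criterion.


AIC = 2*3 - 2*(-75).
= 6 + 150 = 156.

156


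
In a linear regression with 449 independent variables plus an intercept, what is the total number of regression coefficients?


Total coefficients = number of predictors + 1 (for the intercept).
= 449 + 1 = 450.

450


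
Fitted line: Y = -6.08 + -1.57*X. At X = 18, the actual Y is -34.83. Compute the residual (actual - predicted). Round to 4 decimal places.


Fitted value at X = 18 is yhat = -6.08 + -1.57*18 = -34.3400.
Residual = -34.83 - -34.3400 = -0.4900.

-0.4900


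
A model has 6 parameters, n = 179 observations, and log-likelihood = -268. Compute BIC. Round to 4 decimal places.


Compute k*ln(n) = 6*ln(179) = 6*5.187386 = 31.124316.
Then -2*loglik = 536.
BIC = 31.124316 + 536 = 567.124316, which rounds to 567.1243.

567.1243


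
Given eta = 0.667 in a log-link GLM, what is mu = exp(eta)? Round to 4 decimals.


Apply the inverse link:
mu = e^0.667 = 1.9484.

1.9484


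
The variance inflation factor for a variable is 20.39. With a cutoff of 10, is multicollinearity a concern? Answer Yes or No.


The threshold is 10.
VIF = 20.39 is >= 10.
Multicollinearity indication: Yes.

Yes


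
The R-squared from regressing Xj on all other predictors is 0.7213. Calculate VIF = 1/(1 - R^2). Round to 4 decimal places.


Denominator: 1 - 0.7213 = 0.2787.
VIF = 1 / 0.2787 = 3.5881.

3.5881


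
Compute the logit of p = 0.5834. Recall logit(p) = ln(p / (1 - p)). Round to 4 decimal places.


The odds are p/(1-p) = 0.5834 / 0.4166 = 1.4004.
logit(p) = ln(1.4004) = 0.3367.

0.3367


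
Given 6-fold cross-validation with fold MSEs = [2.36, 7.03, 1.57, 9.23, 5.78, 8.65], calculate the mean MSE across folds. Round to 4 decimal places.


Add all fold MSEs: 34.6200.
Divide by k = 6: 34.6200/6 = 5.7700.

5.7700


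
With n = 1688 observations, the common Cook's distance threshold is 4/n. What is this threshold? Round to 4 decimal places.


Cook's distance cutoff = 4/n = 4/1688.
= 0.0024.

0.0024


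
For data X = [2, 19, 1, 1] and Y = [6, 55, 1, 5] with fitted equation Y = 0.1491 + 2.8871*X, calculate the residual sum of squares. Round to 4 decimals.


For each point, residual = actual - predicted.
Residuals: [0.0767, -0.0040, -2.0362, 1.9638].
Sum of squared residuals = 8.0085.

8.0085


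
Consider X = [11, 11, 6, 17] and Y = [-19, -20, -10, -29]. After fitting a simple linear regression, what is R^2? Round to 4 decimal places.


The fitted line is Y = -0.1481 + -1.7202*X.
SSres = 1.2428, SStot = 181.0000.
R^2 = 1 - SSres/SStot = 0.9931.

0.9931


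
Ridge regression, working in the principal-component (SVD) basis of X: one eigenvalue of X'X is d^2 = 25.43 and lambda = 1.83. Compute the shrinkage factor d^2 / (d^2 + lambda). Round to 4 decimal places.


Denominator = d^2 + lambda = 25.43 + 1.83 = 27.2600.
Shrinkage = 25.43 / 27.2600 = 0.9329.

0.9329


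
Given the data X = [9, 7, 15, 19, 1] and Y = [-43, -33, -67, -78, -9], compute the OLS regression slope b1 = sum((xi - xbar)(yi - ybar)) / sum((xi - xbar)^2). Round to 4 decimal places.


Calculate xbar = 10.2000, ybar = -46.0000.
S_xx = 196.8000, S_xy = -768.0000.
Using b1 = S_xy / S_xx = -768.0000 / 196.8000, we get b1 = -3.9024.

-3.9024


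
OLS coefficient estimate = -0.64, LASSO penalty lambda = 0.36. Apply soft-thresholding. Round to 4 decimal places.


Check: |-0.64| = 0.64 vs lambda = 0.36.
Since |beta| > lambda, coefficient = sign(beta)*(|beta| - lambda) = -0.2800.
Soft-thresholded coefficient = -0.2800.

-0.2800


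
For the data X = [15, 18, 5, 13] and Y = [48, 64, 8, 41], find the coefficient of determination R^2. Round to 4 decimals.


Fit the OLS line: b0 = -13.6712, b1 = 4.2291.
SSres = 5.8814.
SStot = 1664.7500.
R^2 = 1 - 5.8814/1664.7500 = 0.9965.

0.9965


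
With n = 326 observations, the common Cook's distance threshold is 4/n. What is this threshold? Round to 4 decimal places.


Using the rule of thumb:
Threshold = 4 / 326 = 0.0123.

0.0123


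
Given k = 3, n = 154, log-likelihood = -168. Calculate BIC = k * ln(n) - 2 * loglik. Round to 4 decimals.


ln(154) = 5.036953.
k * ln(n) = 3 * 5.036953 = 15.110859.
-2L = 336.
BIC = 15.110859 + 336 = 351.110859, which rounds to 351.1109.

351.1109


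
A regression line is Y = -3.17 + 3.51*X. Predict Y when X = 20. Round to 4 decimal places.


Predicted value:
Y = -3.17 + (3.51)(20) = -3.17 + 70.2000 = 67.0300.

67.0300


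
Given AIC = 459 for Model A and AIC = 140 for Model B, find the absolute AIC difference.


|AIC_A - AIC_B| = |459 - 140| = 319.
Model B is preferred (lower AIC).

319


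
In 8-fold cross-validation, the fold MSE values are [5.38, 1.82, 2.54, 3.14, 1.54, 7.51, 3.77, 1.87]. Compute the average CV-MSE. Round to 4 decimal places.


Total MSE across folds = 27.5700.
CV-MSE = 27.5700/8 = 3.4463.

3.4463


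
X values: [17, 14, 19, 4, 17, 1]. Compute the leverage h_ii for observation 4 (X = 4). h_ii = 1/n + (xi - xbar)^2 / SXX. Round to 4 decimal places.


Compute xbar = 12.0000 with n = 6 observations.
SXX = 288.0000.
Leverage = 1/6 + (4 - 12.0000)^2/288.0000 = 0.3889.

0.3889


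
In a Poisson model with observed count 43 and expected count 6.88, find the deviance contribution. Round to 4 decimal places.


First: ln(43/6.88) = 1.832581.
Then: 43 * 1.832581 = 78.800983.
y - mu = 43 - 6.88 = 36.12.
D = 2(78.800983 - 36.12) = 85.361966, which rounds to 85.3620.

85.3620


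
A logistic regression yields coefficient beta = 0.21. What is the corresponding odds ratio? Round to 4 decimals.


Odds ratio = exp(beta) = exp(0.21).
= 1.2337.

1.2337


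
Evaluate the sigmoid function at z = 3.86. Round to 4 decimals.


First, exp(-3.8600) = 0.0211.
Then sigma(z) = 1/(1 + 0.0211) = 0.9794.

0.9794


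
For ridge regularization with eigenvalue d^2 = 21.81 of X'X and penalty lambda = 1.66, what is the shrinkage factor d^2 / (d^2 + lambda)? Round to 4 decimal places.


Compute the denominator: 21.81 + 1.66 = 23.4700.
Shrinkage factor = 21.81 / 23.4700 = 0.9293.

0.9293


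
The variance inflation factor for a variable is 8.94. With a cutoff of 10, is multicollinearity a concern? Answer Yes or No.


The threshold is 10.
VIF = 8.94 is < 10.
Multicollinearity indication: No.

No


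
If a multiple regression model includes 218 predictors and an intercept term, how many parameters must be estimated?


Total coefficients = number of predictors + 1 (for the intercept).
= 218 + 1 = 219.

219


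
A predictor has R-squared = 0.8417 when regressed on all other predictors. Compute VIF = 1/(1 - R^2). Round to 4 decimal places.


Using VIF = 1/(1 - R^2_j):
1 - 0.8417 = 0.1583.
VIF = 6.3171.

6.3171


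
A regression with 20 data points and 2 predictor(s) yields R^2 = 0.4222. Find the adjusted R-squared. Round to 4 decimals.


Plug in: Adj R^2 = 1 - (1 - 0.4222) * 19/17.
= 1 - 0.5778 * 19/17
= 1 - 10.9782 / 17
= 1 - 0.6458 = 0.3542.

0.3542


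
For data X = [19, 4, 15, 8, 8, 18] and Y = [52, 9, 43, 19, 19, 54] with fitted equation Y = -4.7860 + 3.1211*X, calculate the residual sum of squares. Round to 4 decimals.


For each point, residual = actual - predicted.
Residuals: [-2.5149, 1.3016, 0.9695, -1.1828, -1.1828, 2.6062].
Sum of squared residuals = 18.5491.

18.5491


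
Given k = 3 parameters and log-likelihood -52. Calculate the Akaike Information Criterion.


AIC = 2k - 2*loglik = 2(3) - 2(-52).
= 6 + 104 = 110.

110


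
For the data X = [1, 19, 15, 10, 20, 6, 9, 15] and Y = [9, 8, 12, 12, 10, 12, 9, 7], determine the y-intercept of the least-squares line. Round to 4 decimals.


The slope is b1 = -0.0636.
Sample means are xbar = 11.8750 and ybar = 9.8750.
Intercept: b0 = 9.8750 - (-0.0636)(11.8750) = 10.6298.

10.6298


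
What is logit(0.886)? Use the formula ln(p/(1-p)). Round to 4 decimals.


Compute the odds: 0.886/0.114 = 7.7719.
Take the natural log: ln(7.7719) = 2.0505.

2.0505


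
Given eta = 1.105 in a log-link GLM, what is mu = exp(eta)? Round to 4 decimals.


mu = exp(eta) = exp(1.105).
= 3.0192.

3.0192


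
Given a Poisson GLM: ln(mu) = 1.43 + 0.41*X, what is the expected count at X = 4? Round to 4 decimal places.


Linear predictor: eta = 1.43 + (0.41)(4) = 3.0700.
Expected count: mu = exp(3.0700) = 21.5419.

21.5419


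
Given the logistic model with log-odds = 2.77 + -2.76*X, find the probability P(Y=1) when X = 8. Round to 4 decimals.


Compute z = 2.77 + (-2.76)(8) = -19.3100.
exp(-z) = 243347251.5613.
P = 1/(1 + 243347251.5613) = 0.0000.

0.0000


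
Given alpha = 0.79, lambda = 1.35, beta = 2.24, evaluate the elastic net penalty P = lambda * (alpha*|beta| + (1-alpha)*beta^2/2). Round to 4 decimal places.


alpha * |beta| = 0.79 * 2.24 = 1.7696.
(1-alpha) * beta^2/2 = 0.21 * 5.0176/2 = 0.5268.
Total = 1.35 * (1.7696 + 0.5268) = 3.1002.

3.1002


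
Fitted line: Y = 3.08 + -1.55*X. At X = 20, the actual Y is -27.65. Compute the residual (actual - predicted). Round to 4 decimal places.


Compute yhat = 3.08 + (-1.55)(20) = -27.9200.
Residual = actual - predicted = -27.65 - -27.9200 = 0.2700.

0.2700


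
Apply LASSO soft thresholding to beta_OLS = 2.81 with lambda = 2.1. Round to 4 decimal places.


Absolute value: |2.81| = 2.81.
Compare to lambda = 2.1.
Since |beta| > lambda, coefficient = sign(beta)*(|beta| - lambda) = 0.7100.

0.7100


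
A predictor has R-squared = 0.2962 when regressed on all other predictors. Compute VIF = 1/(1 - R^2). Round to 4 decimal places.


Using VIF = 1/(1 - R^2_j):
1 - 0.2962 = 0.7038.
VIF = 1.4209.

1.4209


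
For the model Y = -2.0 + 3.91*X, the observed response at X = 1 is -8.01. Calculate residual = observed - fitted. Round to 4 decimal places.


Fitted value at X = 1 is yhat = -2.0 + 3.91*1 = 1.9100.
Residual = -8.01 - 1.9100 = -9.9200.

-9.9200


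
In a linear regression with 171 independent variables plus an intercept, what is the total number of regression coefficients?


Each predictor gets one coefficient, plus one intercept.
Total parameters = 171 + 1 = 172.

172


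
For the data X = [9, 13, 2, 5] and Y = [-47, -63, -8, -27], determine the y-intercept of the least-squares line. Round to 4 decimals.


Compute b1 = -4.9709 from the OLS formula.
With xbar = 7.2500 and ybar = -36.2500, the intercept is:
b0 = -36.2500 - -4.9709 * 7.2500 = -0.2109.

-0.2109


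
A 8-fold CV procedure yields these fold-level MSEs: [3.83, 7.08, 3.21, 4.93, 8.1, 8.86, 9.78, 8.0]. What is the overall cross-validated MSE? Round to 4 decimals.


Sum of fold MSEs = 53.7900.
Average = 53.7900 / 8 = 6.7238.

6.7238


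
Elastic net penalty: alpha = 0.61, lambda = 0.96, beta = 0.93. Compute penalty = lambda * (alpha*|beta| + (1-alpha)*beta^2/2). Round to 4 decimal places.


Compute:
L1 = 0.61 * 0.93 = 0.5673.
L2 = 0.39 * 0.93^2 / 2 = 0.1687.
Penalty = 0.96 * (0.5673 + 0.1687) = 0.7065.

0.7065


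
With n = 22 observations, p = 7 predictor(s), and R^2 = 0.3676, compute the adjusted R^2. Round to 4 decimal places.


Adjusted R^2 = 1 - (1 - R^2) * (n-1)/(n-p-1).
(1 - R^2) = 0.6324.
(n-1)/(n-p-1) = 21/14.
(1 - R^2) * (n-1) = 0.6324 * 21 = 13.2804.
Divide by (n-p-1): 13.2804 / 14 = 0.9486.
Adj R^2 = 1 - 0.9486 = 0.0514.

0.0514


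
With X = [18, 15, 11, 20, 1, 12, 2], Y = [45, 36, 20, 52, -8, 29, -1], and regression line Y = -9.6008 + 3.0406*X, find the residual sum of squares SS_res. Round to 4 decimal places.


Compute predicted values, then residuals = yi - yhat_i.
Residuals: [-0.1300, -0.0082, -3.8458, 0.7888, -1.4398, 2.1136, 2.5196].
SSres = sum(residual^2) = 28.3181.

28.3181


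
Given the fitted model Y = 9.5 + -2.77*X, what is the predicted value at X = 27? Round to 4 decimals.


Substitute X = 27 into the equation:
Y = 9.5 + -2.77 * 27 = 9.5 + -74.7900 = -65.2900.

-65.2900


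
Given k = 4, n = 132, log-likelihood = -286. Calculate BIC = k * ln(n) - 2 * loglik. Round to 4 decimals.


ln(132) = 4.882802.
k * ln(n) = 4 * 4.882802 = 19.531208.
-2L = 572.
BIC = 19.531208 + 572 = 591.531208, which rounds to 591.5312.

591.5312


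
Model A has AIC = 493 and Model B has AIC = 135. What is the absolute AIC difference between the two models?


Compute |493 - 135| = 358.
Model B has the smaller AIC.

358


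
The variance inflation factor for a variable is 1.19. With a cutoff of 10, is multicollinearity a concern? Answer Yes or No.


Compare VIF = 1.19 to the threshold of 10.
1.19 < 10, so the answer is No.

No


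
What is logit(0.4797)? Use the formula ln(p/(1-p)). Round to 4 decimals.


The odds are p/(1-p) = 0.4797 / 0.5203 = 0.9220.
logit(p) = ln(0.9220) = -0.0812.

-0.0812


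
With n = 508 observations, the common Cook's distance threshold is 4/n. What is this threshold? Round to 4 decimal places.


The threshold is 4/n.
4/508 = 0.0079.

0.0079


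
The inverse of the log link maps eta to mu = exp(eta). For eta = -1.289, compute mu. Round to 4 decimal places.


Apply the inverse link:
mu = e^-1.289 = 0.2755.

0.2755


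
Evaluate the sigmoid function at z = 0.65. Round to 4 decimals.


First, exp(-0.6500) = 0.5220.
Then sigma(z) = 1/(1 + 0.5220) = 0.6570.

0.6570


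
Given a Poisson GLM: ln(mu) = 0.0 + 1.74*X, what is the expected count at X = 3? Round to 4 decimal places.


Compute eta = 0.0 + 1.74 * 3 = 5.2200.
Apply inverse link: mu = e^5.2200 = 184.9342.

184.9342


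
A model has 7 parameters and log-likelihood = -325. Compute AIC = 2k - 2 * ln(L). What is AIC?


AIC = 2*7 - 2*(-325).
= 14 + 650 = 664.

664


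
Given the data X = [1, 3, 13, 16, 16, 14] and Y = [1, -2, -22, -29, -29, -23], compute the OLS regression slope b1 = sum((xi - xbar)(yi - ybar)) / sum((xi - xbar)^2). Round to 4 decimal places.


The sample means are xbar = 10.5000 and ybar = -17.3333.
Compute S_xx = 225.5000 and S_xy = -449.0000.
Slope b1 = S_xy / S_xx = -449.0000 / 225.5000 = -1.9911.

-1.9911


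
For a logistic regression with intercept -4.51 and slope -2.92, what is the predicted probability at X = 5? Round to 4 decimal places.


z = -4.51 + -2.92 * 5 = -19.1100.
Sigmoid: P = 1 / (1 + exp(19.1100)) = 0.0000.

0.0000


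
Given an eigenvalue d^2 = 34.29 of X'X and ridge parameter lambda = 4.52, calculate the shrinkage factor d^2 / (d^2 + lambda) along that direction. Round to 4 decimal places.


d^2 + lambda = 34.29 + 4.52 = 38.8100.
Shrinkage factor = 34.29/38.8100 = 0.8835.

0.8835


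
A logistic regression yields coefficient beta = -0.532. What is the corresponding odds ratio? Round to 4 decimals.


The odds ratio is computed as:
OR = e^(-0.532) = 0.5874.

0.5874


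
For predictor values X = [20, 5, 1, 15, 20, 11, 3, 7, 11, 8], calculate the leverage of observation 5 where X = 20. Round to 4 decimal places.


Mean of X: xbar = 10.1000.
SXX = 394.9000.
For X = 20: h = 1/10 + (20 - 10.1000)^2/394.9000 = 0.3482.

0.3482


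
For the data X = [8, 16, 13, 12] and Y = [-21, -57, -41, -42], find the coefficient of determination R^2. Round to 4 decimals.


After computing the OLS fit (b0=13.8931, b1=-4.4198):
SSres = 14.9771, SStot = 654.7500.
R^2 = 1 - 14.9771/654.7500 = 0.9771.

0.9771


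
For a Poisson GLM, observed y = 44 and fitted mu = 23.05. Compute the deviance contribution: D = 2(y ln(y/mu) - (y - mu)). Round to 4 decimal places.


First: ln(44/23.05) = 0.646524.
Then: 44 * 0.646524 = 28.447056.
y - mu = 44 - 23.05 = 20.95.
D = 2(28.447056 - 20.95) = 14.994112, which rounds to 14.9941.

14.9941


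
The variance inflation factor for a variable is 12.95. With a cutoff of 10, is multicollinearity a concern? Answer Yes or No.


Check: VIF = 12.95 vs threshold = 10.
Since 12.95 >= 10, the answer is Yes.

Yes


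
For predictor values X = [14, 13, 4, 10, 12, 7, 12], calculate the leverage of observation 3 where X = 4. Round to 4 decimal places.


Compute xbar = 10.2857 with n = 7 observations.
SXX = 77.4286.
Leverage = 1/7 + (4 - 10.2857)^2/77.4286 = 0.6531.

0.6531


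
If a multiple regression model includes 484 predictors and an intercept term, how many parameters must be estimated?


Total coefficients = number of predictors + 1 (for the intercept).
= 484 + 1 = 485.

485


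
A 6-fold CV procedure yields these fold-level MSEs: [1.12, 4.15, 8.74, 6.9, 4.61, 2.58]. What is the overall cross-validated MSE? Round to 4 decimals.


Total MSE across folds = 28.1000.
CV-MSE = 28.1000/6 = 4.6833.

4.6833


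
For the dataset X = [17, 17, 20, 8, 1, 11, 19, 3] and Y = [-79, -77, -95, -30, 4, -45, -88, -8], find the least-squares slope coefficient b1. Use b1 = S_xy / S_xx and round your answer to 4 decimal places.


First compute the means: xbar = 12.0000, ybar = -52.2500.
Then S_xx = sum((xi - xbar)^2) = 382.0000.
S_xy = sum((xi - xbar)(yi - ybar)) = -1963.0000.
b1 = S_xy / S_xx = -1963.0000 / 382.0000 = -5.1387.

-5.1387


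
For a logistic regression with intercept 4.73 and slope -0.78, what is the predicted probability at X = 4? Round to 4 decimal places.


Compute z = 4.73 + (-0.78)(4) = 1.6100.
exp(-z) = 0.1999.
P = 1/(1 + 0.1999) = 0.8334.

0.8334


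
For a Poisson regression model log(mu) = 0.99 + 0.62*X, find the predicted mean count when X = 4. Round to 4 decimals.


Compute eta = 0.99 + 0.62 * 4 = 3.4700.
Apply inverse link: mu = e^3.4700 = 32.1367.

32.1367


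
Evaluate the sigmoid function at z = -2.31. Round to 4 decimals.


exp(2.3100) = 10.0744.
1 + exp(-z) = 11.0744.
sigmoid = 1/11.0744 = 0.0903.

0.0903


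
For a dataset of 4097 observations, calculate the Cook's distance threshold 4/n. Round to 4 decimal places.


The threshold is 4/n.
4/4097 = 0.0010.

0.0010


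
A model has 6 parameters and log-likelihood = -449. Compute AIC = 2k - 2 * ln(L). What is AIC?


Compute:
2k = 2*6 = 12.
-2*loglik = -2*(-449) = 898.
AIC = 12 + 898 = 910.

910


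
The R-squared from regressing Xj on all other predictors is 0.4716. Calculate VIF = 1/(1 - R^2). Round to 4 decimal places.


Using VIF = 1/(1 - R^2_j):
1 - 0.4716 = 0.5284.
VIF = 1.8925.

1.8925


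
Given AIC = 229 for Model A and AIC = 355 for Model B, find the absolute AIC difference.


|AIC_A - AIC_B| = |229 - 355| = 126.
Model A is preferred (lower AIC).

126


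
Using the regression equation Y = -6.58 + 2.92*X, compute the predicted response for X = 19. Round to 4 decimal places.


Substitute X = 19 into the equation:
Y = -6.58 + 2.92 * 19 = -6.58 + 55.4800 = 48.9000.

48.9000


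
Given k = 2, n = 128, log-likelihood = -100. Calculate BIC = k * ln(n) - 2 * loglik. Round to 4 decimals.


Compute k*ln(n) = 2*ln(128) = 2*4.852030 = 9.704060.
Then -2*loglik = 200.
BIC = 9.704060 + 200 = 209.704060, which rounds to 209.7041.

209.7041


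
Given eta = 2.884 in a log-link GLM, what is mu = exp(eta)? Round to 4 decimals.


mu = exp(eta) = exp(2.884).
= 17.8857.

17.8857


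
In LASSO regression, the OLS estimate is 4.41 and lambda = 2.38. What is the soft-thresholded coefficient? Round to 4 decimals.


Absolute value: |4.41| = 4.41.
Compare to lambda = 2.38.
Since |beta| > lambda, coefficient = sign(beta)*(|beta| - lambda) = 2.0300.

2.0300


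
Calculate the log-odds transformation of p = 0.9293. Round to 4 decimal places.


The odds are p/(1-p) = 0.9293 / 0.0707 = 13.1443.
logit(p) = ln(13.1443) = 2.5760.

2.5760


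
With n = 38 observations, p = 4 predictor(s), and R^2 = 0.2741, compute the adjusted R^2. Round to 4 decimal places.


Plug in: Adj R^2 = 1 - (1 - 0.2741) * 37/33.
= 1 - 0.7259 * 37/33
= 1 - 26.8583 / 33
= 1 - 0.8139 = 0.1861.

0.1861


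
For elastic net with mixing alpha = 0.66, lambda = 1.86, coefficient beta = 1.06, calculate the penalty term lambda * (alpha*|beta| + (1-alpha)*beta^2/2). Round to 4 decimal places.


L1 component = 0.66 * |1.06| = 0.6996.
L2 component = 0.34 * 1.06^2 / 2 = 0.1910.
Penalty = 1.86 * (0.6996 + 0.1910) = 1.86 * 0.8906 = 1.6565.

1.6565


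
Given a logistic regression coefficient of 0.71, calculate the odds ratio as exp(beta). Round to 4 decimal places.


The odds ratio is computed as:
OR = e^(0.71) = 2.0340.

2.0340


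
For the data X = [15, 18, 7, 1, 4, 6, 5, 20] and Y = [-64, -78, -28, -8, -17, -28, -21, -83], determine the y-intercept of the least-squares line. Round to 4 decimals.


The slope is b1 = -4.1314.
Sample means are xbar = 9.5000 and ybar = -40.8750.
Intercept: b0 = -40.8750 - (-4.1314)(9.5000) = -1.6271.

-1.6271


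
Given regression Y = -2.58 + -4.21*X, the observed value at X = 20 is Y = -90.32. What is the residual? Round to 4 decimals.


Fitted value at X = 20 is yhat = -2.58 + -4.21*20 = -86.7800.
Residual = -90.32 - -86.7800 = -3.5400.

-3.5400


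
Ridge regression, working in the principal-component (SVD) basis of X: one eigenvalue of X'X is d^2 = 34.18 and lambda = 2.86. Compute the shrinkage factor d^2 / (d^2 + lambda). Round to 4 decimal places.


Denominator = d^2 + lambda = 34.18 + 2.86 = 37.0400.
Shrinkage = 34.18 / 37.0400 = 0.9228.

0.9228


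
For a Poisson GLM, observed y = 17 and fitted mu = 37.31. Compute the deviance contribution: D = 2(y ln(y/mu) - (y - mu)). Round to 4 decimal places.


First: ln(17/37.31) = -0.786048.
Then: 17 * -0.786048 = -13.362816.
y - mu = 17 - 37.31 = -20.31.
D = 2(-13.362816 - -20.31) = 13.894368, which rounds to 13.8944.

13.8944


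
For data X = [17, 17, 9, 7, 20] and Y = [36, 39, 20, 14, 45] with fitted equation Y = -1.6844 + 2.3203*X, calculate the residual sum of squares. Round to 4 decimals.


Predicted values from Y = -1.6844 + 2.3203*X.
Residuals: [-1.7607, 1.2393, 0.8017, -0.5577, 0.2784].
SSres = 5.6672.

5.6672


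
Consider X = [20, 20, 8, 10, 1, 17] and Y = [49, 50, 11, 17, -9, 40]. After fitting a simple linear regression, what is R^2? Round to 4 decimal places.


Fit the OLS line: b0 = -13.1304, b1 = 3.1156.
SSres = 3.4428.
SStot = 2831.3333.
R^2 = 1 - 3.4428/2831.3333 = 0.9988.

0.9988


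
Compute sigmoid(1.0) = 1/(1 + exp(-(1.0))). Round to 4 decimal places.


exp(-1.0000) = 0.3679.
1 + exp(-z) = 1.3679.
sigmoid = 1/1.3679 = 0.7311.

0.7311


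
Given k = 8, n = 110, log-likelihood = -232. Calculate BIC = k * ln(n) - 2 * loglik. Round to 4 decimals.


k * ln(n) = 8 * ln(110) = 8 * 4.700480 = 37.603840.
-2 * loglik = -2 * (-232) = 464.
BIC = 37.603840 + 464 = 501.603840, which rounds to 501.6038.

501.6038


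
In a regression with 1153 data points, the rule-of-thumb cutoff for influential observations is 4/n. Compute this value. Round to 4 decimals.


Using the rule of thumb:
Threshold = 4 / 1153 = 0.0035.

0.0035


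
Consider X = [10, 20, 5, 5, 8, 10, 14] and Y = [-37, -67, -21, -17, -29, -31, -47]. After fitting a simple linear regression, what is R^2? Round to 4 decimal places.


After computing the OLS fit (b0=-2.8583, b1=-3.1804):
SSres = 27.9123, SStot = 1741.7143.
R^2 = 1 - 27.9123/1741.7143 = 0.9840.

0.9840


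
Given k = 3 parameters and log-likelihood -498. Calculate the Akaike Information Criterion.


AIC = 2*3 - 2*(-498).
= 6 + 996 = 1002.

1002


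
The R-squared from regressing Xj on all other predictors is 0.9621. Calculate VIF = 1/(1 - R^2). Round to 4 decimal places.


VIF = 1 / (1 - 0.9621).
= 1 / 0.0379 = 26.3852.

26.3852


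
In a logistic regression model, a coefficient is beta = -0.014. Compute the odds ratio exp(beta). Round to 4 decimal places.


The odds ratio is computed as:
OR = e^(-0.014) = 0.9861.

0.9861


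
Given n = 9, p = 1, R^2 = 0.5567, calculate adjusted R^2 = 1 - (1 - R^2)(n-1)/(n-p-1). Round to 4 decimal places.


Adjusted R^2 = 1 - (1 - R^2) * (n-1)/(n-p-1).
(1 - R^2) = 0.4433.
(n-1)/(n-p-1) = 8/7.
(1 - R^2) * (n-1) = 0.4433 * 8 = 3.5464.
Divide by (n-p-1): 3.5464 / 7 = 0.5066.
Adj R^2 = 1 - 0.5066 = 0.4934.

0.4934


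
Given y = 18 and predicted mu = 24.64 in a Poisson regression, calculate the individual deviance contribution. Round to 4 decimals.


y/mu = 18/24.64 = 0.730519 (approx.), and ln(18/24.64) = -0.313999.
y * ln(y/mu) = 18 * -0.313999 = -5.651982.
y - mu = -6.64.
D = 2 * (-5.651982 - -6.64) = 1.976036, which rounds to 1.9760.

1.9760


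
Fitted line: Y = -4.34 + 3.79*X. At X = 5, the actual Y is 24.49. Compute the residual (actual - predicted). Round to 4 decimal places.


Predicted = -4.34 + 3.79 * 5 = 14.6100.
Residual = 24.49 - 14.6100 = 9.8800.

9.8800


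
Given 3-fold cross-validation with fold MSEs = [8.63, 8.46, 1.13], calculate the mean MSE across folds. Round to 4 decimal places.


Total MSE across folds = 18.2200.
CV-MSE = 18.2200/3 = 6.0733.

6.0733


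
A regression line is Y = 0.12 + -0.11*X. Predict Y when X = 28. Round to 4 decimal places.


Plug X = 28 into Y = 0.12 + -0.11*X:
Y = 0.12 + -3.0800 = -2.9600.

-2.9600


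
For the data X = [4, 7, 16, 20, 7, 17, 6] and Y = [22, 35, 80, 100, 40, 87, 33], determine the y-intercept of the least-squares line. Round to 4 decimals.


The slope is b1 = 4.8508.
Sample means are xbar = 11.0000 and ybar = 56.7143.
Intercept: b0 = 56.7143 - (4.8508)(11.0000) = 3.3554.

3.3554


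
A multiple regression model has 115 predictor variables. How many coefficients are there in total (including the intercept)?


Each predictor gets one coefficient, plus one intercept.
Total parameters = 115 + 1 = 116.

116


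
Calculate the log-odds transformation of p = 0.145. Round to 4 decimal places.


The odds are p/(1-p) = 0.145 / 0.855 = 0.1696.
logit(p) = ln(0.1696) = -1.7744.

-1.7744


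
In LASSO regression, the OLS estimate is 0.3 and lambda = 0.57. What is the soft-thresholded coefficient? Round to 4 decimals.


|beta_OLS| = 0.3.
lambda = 0.57.
Since |beta| <= lambda, the coefficient is set to 0.
Result = 0.0000.

0.0000


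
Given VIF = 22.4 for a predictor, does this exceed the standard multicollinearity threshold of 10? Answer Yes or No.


The threshold is 10.
VIF = 22.4 is >= 10.
Multicollinearity indication: Yes.

Yes


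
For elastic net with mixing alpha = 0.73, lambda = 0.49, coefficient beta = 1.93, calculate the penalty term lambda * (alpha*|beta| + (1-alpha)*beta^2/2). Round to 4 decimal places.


Compute:
L1 = 0.73 * 1.93 = 1.4089.
L2 = 0.27 * 1.93^2 / 2 = 0.5029.
Penalty = 0.49 * (1.4089 + 0.5029) = 0.9368.

0.9368


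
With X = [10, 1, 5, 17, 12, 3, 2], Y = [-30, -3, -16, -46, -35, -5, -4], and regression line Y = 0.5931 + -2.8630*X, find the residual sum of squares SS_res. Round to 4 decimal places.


Compute predicted values, then residuals = yi - yhat_i.
Residuals: [-1.9631, -0.7301, -2.2781, 2.0779, -1.2371, 2.9959, 1.1329].
SSres = sum(residual^2) = 25.6835.

25.6835


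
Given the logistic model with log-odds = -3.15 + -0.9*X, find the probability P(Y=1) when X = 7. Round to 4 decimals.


z = -3.15 + -0.9 * 7 = -9.4500.
Sigmoid: P = 1 / (1 + exp(9.4500)) = 0.0001.

0.0001


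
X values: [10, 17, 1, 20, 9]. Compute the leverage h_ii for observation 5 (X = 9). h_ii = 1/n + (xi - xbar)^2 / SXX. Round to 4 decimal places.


n = 5, xbar = 11.4000.
SXX = sum((xi - xbar)^2) = 221.2000.
h = 1/5 + (9 - 11.4000)^2 / 221.2000 = 0.2260.

0.2260


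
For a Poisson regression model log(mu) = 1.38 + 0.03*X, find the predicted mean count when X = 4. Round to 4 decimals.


Compute eta = 1.38 + 0.03 * 4 = 1.5000.
Apply inverse link: mu = e^1.5000 = 4.4817.

4.4817


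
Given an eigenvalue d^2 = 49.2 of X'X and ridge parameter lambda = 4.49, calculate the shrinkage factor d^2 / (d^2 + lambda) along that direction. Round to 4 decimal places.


d^2 + lambda = 49.2 + 4.49 = 53.6900.
Shrinkage factor = 49.2/53.6900 = 0.9164.

0.9164


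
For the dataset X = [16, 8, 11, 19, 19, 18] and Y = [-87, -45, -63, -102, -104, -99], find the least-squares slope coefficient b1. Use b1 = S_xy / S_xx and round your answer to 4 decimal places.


The sample means are xbar = 15.1667 and ybar = -83.3333.
Compute S_xx = 106.8333 and S_xy = -557.6667.
Slope b1 = S_xy / S_xx = -557.6667 / 106.8333 = -5.2200.

-5.2200


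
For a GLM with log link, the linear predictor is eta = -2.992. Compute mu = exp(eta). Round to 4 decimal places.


mu = exp(eta) = exp(-2.992).
= 0.0502.

0.0502


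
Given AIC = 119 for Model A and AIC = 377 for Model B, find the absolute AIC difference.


Compute |119 - 377| = 258.
Model A has the smaller AIC.

258


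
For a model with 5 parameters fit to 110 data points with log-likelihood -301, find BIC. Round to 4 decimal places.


ln(110) = 4.700480.
k * ln(n) = 5 * 4.700480 = 23.502400.
-2L = 602.
BIC = 23.502400 + 602 = 625.502400, which rounds to 625.5024.

625.5024


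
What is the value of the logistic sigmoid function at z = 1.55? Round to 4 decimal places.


First, exp(-1.5500) = 0.2122.
Then sigma(z) = 1/(1 + 0.2122) = 0.8249.

0.8249


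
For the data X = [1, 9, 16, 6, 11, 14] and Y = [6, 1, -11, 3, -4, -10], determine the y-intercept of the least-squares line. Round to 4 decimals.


First find the slope: b1 = -1.2341.
Means: xbar = 9.5000, ybar = -2.5000.
b0 = ybar - b1 * xbar = -2.5000 - -1.2341 * 9.5000 = 9.2241.

9.2241


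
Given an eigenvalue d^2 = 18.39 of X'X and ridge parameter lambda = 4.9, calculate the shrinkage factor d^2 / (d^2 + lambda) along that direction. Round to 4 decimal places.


Compute the denominator: 18.39 + 4.9 = 23.2900.
Shrinkage factor = 18.39 / 23.2900 = 0.7896.

0.7896


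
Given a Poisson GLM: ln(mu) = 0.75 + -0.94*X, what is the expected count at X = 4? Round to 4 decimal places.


eta = 0.75 + -0.94 * 4 = -3.0100.
mu = exp(-3.0100) = 0.0493.

0.0493


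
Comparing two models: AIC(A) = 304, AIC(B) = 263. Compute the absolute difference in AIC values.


Absolute difference = |304 - 263| = 41.
The model with lower AIC (B) is preferred.

41


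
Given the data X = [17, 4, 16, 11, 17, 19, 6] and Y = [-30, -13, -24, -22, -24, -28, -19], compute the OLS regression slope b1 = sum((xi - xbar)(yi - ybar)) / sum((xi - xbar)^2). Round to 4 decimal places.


First compute the means: xbar = 12.8571, ybar = -22.8571.
Then S_xx = sum((xi - xbar)^2) = 210.8571.
S_xy = sum((xi - xbar)(yi - ybar)) = -184.8571.
b1 = S_xy / S_xx = -184.8571 / 210.8571 = -0.8767.

-0.8767
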